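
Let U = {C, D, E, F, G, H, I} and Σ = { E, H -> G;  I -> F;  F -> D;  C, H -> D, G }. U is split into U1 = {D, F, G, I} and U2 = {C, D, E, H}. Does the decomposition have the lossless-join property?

No

Common attributes: U1 ∩ U2 = {D}.
No dependency enlarges {D}, so (D)⁺ = {D}.
The closure contains neither all of U1 = {D, F, G, I} nor all of U2 = {C, D, E, H}, so the common attributes are not a superkey of either fragment. The join is lossy.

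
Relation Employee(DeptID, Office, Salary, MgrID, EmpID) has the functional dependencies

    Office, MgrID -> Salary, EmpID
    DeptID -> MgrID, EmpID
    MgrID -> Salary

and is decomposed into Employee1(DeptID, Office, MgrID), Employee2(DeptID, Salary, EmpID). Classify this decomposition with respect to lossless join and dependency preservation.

lossless but not dependency-preserving

Lossless test: (DeptID)⁺ = {DeptID, Salary, MgrID, EmpID}, which contains all of one fragment — lossless.
Dependency preservation: the restricted closure of {Office, MgrID} across the fragments never reaches {Salary, EmpID}, so Office, MgrID → Salary, EmpID cannot be enforced without a join — not preserved.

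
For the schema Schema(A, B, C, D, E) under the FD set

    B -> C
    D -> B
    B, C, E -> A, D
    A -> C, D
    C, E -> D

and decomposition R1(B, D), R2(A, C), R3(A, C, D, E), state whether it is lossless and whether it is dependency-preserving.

lossless but not dependency-preserving

Lossless test (chase): Rows 1 and 3 agree on D; apply D→B and equate their B entries. Rows 2 and 3 agree on A; apply A→C, D and equate their C, D entries. Rows 1 and 3 agree on B; apply B→C and equate their C entries. Rows 1 and 2 agree on D; apply D→B and equate their B entries. Row 3 is now all distinguished symbols — the join is lossless.
Dependency preservation: the restricted closure of {B} across the fragments never reaches {C}, so B → C cannot be enforced without a join — not preserved.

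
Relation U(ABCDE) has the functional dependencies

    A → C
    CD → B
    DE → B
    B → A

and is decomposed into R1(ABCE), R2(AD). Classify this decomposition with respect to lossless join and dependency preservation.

lossy and not dependency-preserving

Lossless test: (A)⁺ = {AC}, which is a superkey of neither fragment — lossy.
Dependency preservation: the restricted closure of {CD} across the fragments never reaches {B}, so CD → B cannot be enforced without a join — not preserved.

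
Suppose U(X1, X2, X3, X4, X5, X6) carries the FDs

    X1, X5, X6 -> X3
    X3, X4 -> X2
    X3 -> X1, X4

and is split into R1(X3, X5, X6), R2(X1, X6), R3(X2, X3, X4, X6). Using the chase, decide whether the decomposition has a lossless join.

No

Chase test. Columns are X1, X2, X3, X4, X5, X6; row i has aⱼ where attribute j ∈ Ri, else bᵢⱼ.
Initial tableau (one row per fragment):
  row 1: b11 b12 a3 b14 a5 a6
  row 2: a1 b22 b23 b24 b25 a6
  row 3: b31 a2 a3 a4 b35 a6
Rows 1 and 3 agree on X3; apply X3→X1, X4 and equate their X1, X4 entries.
Rows 1 and 3 agree on X3, X4; apply X3, X4→X2 and equate their X2 entries.
No row becomes fully distinguished — the join is lossy.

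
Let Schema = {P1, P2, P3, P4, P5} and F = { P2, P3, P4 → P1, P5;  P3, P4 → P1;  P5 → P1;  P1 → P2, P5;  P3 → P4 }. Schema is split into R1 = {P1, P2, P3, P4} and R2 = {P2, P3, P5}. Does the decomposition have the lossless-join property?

Yes

Common attributes: R1 ∩ R2 = {P2, P3}.
Closure of {P2, P3}: P3 → P4 applies, adding P4; P2, P3, P4 → P1, P5 applies, adding P1, P5. So (P2, P3)⁺ = {P1, P2, P3, P4, P5}.
This closure contains every attribute of R1, so R1 ∩ R2 → R1. The join is lossless.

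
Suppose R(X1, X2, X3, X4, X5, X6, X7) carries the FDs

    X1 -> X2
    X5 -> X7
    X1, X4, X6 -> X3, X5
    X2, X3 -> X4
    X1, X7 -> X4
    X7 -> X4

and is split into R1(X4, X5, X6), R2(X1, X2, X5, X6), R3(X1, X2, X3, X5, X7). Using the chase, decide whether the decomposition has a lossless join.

Chase test. Columns are X1, X2, X3, X4, X5, X6, X7; row i has aⱼ where attribute j ∈ Ri, else bᵢⱼ.
Initial tableau (one row per fragment):
  row 1: b11 b12 b13 a4 a5 a6 b17
  row 2: a1 a2 b23 b24 a5 a6 b27
  row 3: a1 a2 a3 b34 a5 b36 a7
Rows 1 and 2 agree on X5; apply X5→X7 and equate their X7 entries.
Rows 1 and 3 agree on X5; apply X5→X7 and equate their X7 entries.
Rows 2 and 3 agree on X1, X7; apply X1, X7→X4 and equate their X4 entries.
Rows 1 and 2 agree on X7; apply X7→X4 and equate their X4 entries.
No row becomes fully distinguished — the join is lossy.

No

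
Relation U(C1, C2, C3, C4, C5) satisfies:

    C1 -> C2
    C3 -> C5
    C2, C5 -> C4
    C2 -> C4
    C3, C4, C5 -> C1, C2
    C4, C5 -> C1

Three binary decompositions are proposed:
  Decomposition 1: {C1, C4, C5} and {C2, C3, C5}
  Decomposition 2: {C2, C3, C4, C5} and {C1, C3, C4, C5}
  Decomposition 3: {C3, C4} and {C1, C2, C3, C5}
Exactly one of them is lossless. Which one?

Decomposition 2

Decomposition 1: common = {C5}, closure = {C5} → lossy.
Decomposition 2: common = {C3, C4, C5}, closure = {C1, C2, C3, C4, C5} → lossless.
Decomposition 3: common = {C3}, closure = {C3, C5} → lossy.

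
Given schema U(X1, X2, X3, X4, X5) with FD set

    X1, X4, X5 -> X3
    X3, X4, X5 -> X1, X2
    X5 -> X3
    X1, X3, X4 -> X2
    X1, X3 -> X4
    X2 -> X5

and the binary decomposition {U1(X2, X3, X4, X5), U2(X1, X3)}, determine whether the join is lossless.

Common attributes: U1 ∩ U2 = {X3}.
No dependency enlarges {X3}, so (X3)⁺ = {X3}.
The closure contains neither all of U1 = {X2, X3, X4, X5} nor all of U2 = {X1, X3}, so the common attributes are not a superkey of either fragment. The join is lossy.

No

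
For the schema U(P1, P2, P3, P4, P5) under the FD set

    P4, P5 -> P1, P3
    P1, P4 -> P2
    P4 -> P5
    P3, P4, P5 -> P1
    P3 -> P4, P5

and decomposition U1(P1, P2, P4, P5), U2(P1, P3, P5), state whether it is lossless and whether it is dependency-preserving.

lossy and not dependency-preserving

Lossless test: (P1, P5)⁺ = {P1, P5}, which is a superkey of neither fragment — lossy.
Dependency preservation: the restricted closure of {P4, P5} across the fragments never reaches {P1, P3}, so P4, P5 → P1, P3 cannot be enforced without a join — not preserved.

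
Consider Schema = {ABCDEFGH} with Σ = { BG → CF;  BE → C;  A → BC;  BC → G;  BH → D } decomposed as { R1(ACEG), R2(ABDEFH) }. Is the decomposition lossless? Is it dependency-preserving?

Lossless test: (AE)⁺ = {ABCEFG}, which contains all of one fragment — lossless.
Dependency preservation: the restricted closure of {BG} across the fragments never reaches {CF}, so BG → CF cannot be enforced without a join — not preserved.

lossless but not dependency-preserving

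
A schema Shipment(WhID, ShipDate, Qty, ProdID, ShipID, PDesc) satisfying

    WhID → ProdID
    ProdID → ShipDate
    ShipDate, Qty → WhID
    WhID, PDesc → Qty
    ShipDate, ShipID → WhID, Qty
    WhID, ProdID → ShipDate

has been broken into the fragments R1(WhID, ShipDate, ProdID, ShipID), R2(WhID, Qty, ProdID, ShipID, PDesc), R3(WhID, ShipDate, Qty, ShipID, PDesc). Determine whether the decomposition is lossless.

Chase test. Columns are WhID, ShipDate, Qty, ProdID, ShipID, PDesc; row i has aⱼ where attribute j ∈ Ri, else bᵢⱼ.
Initial tableau (one row per fragment):
  row 1: a1 a2 b13 a4 a5 b16
  row 2: a1 b22 a3 a4 a5 a6
  row 3: a1 a2 a3 b34 a5 a6
Rows 1 and 3 agree on WhID; apply WhID→ProdID and equate their ProdID entries.
Rows 1 and 2 agree on ProdID; apply ProdID→ShipDate and equate their ShipDate entries.
Rows 1 and 2 agree on ShipDate, ShipID; apply ShipDate, ShipID→WhID, Qty and equate their WhID, Qty entries.
Row 2 is now all distinguished symbols — the join is lossless.

Yes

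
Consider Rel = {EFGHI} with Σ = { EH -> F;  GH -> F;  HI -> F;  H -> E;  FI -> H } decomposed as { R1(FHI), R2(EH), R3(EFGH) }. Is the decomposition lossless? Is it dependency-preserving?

lossy but dependency-preserving

Lossless test (chase): Rows 2 and 3 agree on EH; apply EH→F and equate their F entries. Rows 1 and 2 agree on H; apply H→E and equate their E entries. No row becomes fully distinguished — the join is lossy.
Dependency preservation: every FD's attributes lie within a single fragment, so each can be enforced locally — preserved.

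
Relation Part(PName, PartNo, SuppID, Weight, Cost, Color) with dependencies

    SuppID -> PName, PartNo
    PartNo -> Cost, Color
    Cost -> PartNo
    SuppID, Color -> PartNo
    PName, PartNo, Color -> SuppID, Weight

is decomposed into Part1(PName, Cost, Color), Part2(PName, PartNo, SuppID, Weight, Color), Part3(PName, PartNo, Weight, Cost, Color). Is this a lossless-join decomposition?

Chase test. Columns are PName, PartNo, SuppID, Weight, Cost, Color; row i has aⱼ where attribute j ∈ Parti, else bᵢⱼ.
Initial tableau (one row per fragment):
  row 1: a1 b12 b13 b14 a5 a6
  row 2: a1 a2 a3 a4 b25 a6
  row 3: a1 a2 b33 a4 a5 a6
Rows 2 and 3 agree on PartNo; apply PartNo→Cost, Color and equate their Cost, Color entries.
Rows 1 and 2 agree on Cost; apply Cost→PartNo and equate their PartNo entries.
Rows 1 and 2 agree on PName, PartNo, Color; apply PName, PartNo, Color→SuppID, Weight and equate their SuppID, Weight entries.
Rows 1 and 3 agree on PName, PartNo, Color; apply PName, PartNo, Color→SuppID, Weight and equate their SuppID, Weight entries.
Row 1 is now all distinguished symbols — the join is lossless.

Yes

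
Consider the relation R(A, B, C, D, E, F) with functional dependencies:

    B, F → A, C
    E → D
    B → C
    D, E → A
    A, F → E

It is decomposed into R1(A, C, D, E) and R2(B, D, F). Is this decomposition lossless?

No

Common attributes: R1 ∩ R2 = {D}.
No dependency enlarges {D}, so (D)⁺ = {D}.
The closure contains neither all of R1 = {A, C, D, E} nor all of R2 = {B, D, F}, so the common attributes are not a superkey of either fragment. The join is lossy.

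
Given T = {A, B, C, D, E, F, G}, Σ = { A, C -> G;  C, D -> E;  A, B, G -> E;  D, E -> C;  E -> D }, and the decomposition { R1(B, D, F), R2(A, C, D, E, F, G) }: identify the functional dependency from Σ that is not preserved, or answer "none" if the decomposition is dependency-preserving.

Check A, B, G → E: no single fragment contains all of {A, B, E, G}, and the restricted closure of {A, B, G} across the fragments never reaches {E}.
A, C → G is preserved.
C, D → E is preserved.
D, E → C is preserved.
E → D is preserved.

A, B, G -> E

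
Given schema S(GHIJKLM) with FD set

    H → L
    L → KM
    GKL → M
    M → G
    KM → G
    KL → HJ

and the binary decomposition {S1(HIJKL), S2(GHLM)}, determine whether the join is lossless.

Yes

Common attributes: S1 ∩ S2 = {HL}.
Closure of {HL}: L → KM applies, adding KM; M → G applies, adding G; KL → HJ applies, adding J. So (HL)⁺ = {GHJKLM}.
This closure contains every attribute of S2, so S1 ∩ S2 → S2. The join is lossless.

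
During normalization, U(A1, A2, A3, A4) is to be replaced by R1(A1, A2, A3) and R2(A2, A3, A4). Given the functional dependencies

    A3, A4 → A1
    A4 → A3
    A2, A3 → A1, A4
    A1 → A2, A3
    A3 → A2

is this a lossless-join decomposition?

Common attributes: R1 ∩ R2 = {A2, A3}.
Closure of {A2, A3}: A2, A3 → A1, A4 applies, adding A1, A4. So (A2, A3)⁺ = {A1, A2, A3, A4}.
This closure contains every attribute of R1, so R1 ∩ R2 → R1. The join is lossless.

Yes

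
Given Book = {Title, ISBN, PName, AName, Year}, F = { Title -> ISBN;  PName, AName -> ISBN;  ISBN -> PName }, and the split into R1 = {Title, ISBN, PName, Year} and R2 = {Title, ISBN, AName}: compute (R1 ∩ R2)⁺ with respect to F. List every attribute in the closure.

Title, ISBN, PName

R1 ∩ R2 = {Title, ISBN}.
ISBN → PName applies, adding PName
Closure: {Title, ISBN, PName}.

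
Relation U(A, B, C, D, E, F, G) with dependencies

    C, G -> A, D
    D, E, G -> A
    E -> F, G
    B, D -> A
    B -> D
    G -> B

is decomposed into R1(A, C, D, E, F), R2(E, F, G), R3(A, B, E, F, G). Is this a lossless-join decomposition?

Yes

Chase test. Columns are A, B, C, D, E, F, G; row i has aⱼ where attribute j ∈ Ri, else bᵢⱼ.
Initial tableau (one row per fragment):
  row 1: a1 b12 a3 a4 a5 a6 b17
  row 2: b21 b22 b23 b24 a5 a6 a7
  row 3: a1 a2 b33 b34 a5 a6 a7
Rows 1 and 2 agree on E; apply E→F, G and equate their F, G entries.
Rows 1 and 2 agree on G; apply G→B and equate their B entries.
Rows 1 and 3 agree on G; apply G→B and equate their B entries.
Rows 1 and 2 agree on B; apply B→D and equate their D entries.
Rows 1 and 3 agree on B; apply B→D and equate their D entries.
Rows 1 and 2 agree on D, E, G; apply D, E, G→A and equate their A entries.
Row 1 is now all distinguished symbols — the join is lossless.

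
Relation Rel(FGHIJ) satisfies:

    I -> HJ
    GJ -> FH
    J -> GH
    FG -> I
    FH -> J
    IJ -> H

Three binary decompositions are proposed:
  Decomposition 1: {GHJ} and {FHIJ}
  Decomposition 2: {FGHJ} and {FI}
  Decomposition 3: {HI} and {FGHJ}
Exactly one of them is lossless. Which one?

Decomposition 1

Decomposition 1: common = {HJ}, closure = {FGHIJ} → lossless.
Decomposition 2: common = {F}, closure = {F} → lossy.
Decomposition 3: common = {H}, closure = {H} → lossy.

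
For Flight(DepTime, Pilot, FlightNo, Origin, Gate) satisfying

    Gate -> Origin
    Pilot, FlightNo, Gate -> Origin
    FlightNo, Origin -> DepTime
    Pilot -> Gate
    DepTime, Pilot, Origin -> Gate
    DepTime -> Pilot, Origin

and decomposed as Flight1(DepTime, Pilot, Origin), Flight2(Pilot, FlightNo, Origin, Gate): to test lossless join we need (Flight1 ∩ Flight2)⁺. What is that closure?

Flight1 ∩ Flight2 = {Pilot, Origin}.
Pilot → Gate applies, adding Gate
Closure: {Pilot, Origin, Gate}.

Pilot, Origin, Gate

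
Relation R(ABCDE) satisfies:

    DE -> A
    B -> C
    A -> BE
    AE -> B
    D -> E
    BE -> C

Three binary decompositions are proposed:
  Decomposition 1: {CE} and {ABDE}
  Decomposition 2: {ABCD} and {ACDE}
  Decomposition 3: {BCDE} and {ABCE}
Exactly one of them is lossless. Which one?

Decomposition 1: common = {E}, closure = {E} → lossy.
Decomposition 2: common = {ACD}, closure = {ABCDE} → lossless.
Decomposition 3: common = {BCE}, closure = {BCE} → lossy.

Decomposition 2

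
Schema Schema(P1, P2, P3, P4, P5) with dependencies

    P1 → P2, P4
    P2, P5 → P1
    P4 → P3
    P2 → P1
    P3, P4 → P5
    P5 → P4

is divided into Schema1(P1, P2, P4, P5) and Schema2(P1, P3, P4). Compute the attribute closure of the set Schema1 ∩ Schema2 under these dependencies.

P1, P2, P3, P4, P5

Schema1 ∩ Schema2 = {P1, P4}.
P1 → P2, P4 applies, adding P2
P4 → P3 applies, adding P3
P3, P4 → P5 applies, adding P5
Closure: {P1, P2, P3, P4, P5}.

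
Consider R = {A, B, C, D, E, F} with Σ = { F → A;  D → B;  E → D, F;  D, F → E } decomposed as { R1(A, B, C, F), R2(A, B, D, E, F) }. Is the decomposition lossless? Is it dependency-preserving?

Lossless test: (A, B, F)⁺ = {A, B, F}, which is a superkey of neither fragment — lossy.
Dependency preservation: every FD's attributes lie within a single fragment, so each can be enforced locally — preserved.

lossy but dependency-preserving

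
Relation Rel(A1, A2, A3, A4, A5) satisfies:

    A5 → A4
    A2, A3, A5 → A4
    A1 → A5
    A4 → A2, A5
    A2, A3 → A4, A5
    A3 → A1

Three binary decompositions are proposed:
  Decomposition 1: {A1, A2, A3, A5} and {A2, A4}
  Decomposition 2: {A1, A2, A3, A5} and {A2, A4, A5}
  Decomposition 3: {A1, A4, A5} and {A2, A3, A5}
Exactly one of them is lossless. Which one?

Decomposition 1: common = {A2}, closure = {A2} → lossy.
Decomposition 2: common = {A2, A5}, closure = {A2, A4, A5} → lossless.
Decomposition 3: common = {A5}, closure = {A2, A4, A5} → lossy.

Decomposition 2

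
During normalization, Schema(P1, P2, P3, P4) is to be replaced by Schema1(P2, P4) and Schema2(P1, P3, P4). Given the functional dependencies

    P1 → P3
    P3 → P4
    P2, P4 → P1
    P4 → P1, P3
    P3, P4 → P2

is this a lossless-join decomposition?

Yes

Common attributes: Schema1 ∩ Schema2 = {P4}.
Closure of {P4}: P4 → P1, P3 applies, adding P1, P3; P3, P4 → P2 applies, adding P2. So (P4)⁺ = {P1, P2, P3, P4}.
This closure contains every attribute of Schema1, so Schema1 ∩ Schema2 → Schema1. The join is lossless.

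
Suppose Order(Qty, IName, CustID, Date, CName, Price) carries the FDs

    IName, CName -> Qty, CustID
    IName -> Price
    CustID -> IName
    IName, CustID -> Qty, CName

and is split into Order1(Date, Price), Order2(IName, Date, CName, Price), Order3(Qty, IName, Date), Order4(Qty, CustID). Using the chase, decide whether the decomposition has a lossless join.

Chase test. Columns are Qty, IName, CustID, Date, CName, Price; row i has aⱼ where attribute j ∈ Orderi, else bᵢⱼ.
Initial tableau (one row per fragment):
  row 1: b11 b12 b13 a4 b15 a6
  row 2: b21 a2 b23 a4 a5 a6
  row 3: a1 a2 b33 a4 b35 b36
  row 4: a1 b42 a3 b44 b45 b46
Rows 2 and 3 agree on IName; apply IName→Price and equate their Price entries.
No row becomes fully distinguished — the join is lossy.

No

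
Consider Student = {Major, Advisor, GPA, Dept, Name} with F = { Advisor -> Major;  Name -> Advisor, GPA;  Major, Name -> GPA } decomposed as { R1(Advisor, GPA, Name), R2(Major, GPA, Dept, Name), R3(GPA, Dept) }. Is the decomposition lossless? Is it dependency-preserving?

Lossless test (chase): Rows 1 and 2 agree on Name; apply Name→Advisor, GPA and equate their Advisor, GPA entries. Rows 1 and 2 agree on Advisor; apply Advisor→Major and equate their Major entries. Row 2 is now all distinguished symbols — the join is lossless.
Dependency preservation: the restricted closure of {Advisor} across the fragments never reaches {Major}, so Advisor → Major cannot be enforced without a join — not preserved.

lossless but not dependency-preserving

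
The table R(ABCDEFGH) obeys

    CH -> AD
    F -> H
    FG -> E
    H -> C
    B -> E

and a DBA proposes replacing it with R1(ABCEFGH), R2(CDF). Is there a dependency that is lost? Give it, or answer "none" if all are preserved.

CH -> AD

Check CH → AD: no single fragment contains all of {ACDH}, and the restricted closure of {CH} across the fragments never reaches {AD}.
F → H is preserved.
FG → E is preserved.
H → C is preserved.
B → E is preserved.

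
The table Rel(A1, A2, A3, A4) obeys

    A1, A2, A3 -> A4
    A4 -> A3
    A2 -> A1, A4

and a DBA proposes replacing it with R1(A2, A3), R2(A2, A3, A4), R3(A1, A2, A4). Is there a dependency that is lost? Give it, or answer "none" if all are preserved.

none

A1, A2, A3 → A4: restricted closure across fragments reaches A4.
A4 → A3 lies within R2.
A2 → A1, A4 lies within R3.
Every dependency is enforceable on the fragments, so the decomposition is dependency-preserving.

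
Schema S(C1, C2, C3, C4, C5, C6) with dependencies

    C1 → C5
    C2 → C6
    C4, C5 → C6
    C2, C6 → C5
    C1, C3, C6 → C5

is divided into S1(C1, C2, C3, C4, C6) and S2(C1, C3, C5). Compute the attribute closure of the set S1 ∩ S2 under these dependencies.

C1, C3, C5

S1 ∩ S2 = {C1, C3}.
C1 → C5 applies, adding C5
Closure: {C1, C3, C5}.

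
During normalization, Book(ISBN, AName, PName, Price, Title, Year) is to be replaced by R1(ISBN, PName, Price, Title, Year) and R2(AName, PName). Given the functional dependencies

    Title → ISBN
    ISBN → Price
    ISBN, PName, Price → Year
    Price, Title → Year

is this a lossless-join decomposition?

Common attributes: R1 ∩ R2 = {PName}.
No dependency enlarges {PName}, so (PName)⁺ = {PName}.
The closure contains neither all of R1 = {ISBN, PName, Price, Title, Year} nor all of R2 = {AName, PName}, so the common attributes are not a superkey of either fragment. The join is lossy.

No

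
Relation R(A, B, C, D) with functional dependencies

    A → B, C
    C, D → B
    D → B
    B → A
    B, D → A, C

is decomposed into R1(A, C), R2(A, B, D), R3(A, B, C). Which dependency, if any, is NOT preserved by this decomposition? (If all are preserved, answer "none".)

A → B, C lies within R3.
C, D → B: restricted closure across fragments reaches B.
D → B lies within R2.
B → A lies within R2.
B, D → A, C: restricted closure across fragments reaches A, C.
Every dependency is enforceable on the fragments, so the decomposition is dependency-preserving.

none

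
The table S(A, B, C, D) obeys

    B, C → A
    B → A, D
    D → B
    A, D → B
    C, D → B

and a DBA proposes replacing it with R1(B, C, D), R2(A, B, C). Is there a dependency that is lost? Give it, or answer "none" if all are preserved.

B, C → A lies within R2.
B → A, D: restricted closure across fragments reaches A, D.
D → B lies within R1.
A, D → B: restricted closure across fragments reaches B.
C, D → B lies within R1.
Every dependency is enforceable on the fragments, so the decomposition is dependency-preserving.

none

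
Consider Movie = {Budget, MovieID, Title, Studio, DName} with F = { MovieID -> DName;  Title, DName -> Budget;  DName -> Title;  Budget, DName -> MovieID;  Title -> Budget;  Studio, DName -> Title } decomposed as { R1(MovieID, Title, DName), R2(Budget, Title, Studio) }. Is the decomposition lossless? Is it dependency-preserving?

lossy but dependency-preserving

Lossless test: (Title)⁺ = {Budget, Title}, which is a superkey of neither fragment — lossy.
Dependency preservation: Title, DName → Budget; Budget, DName → MovieID; Studio, DName → Title are not contained in any single fragment, but the restricted closure of each left-hand side across the fragments still reaches the right-hand side; the remaining FDs each lie inside some fragment. All dependencies are preserved.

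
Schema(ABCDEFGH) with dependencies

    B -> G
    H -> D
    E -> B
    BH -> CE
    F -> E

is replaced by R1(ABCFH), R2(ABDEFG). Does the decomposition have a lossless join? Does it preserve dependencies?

Lossless test: (ABF)⁺ = {ABEFG}, which is a superkey of neither fragment — lossy.
Dependency preservation: the restricted closure of {H} across the fragments never reaches {D}, so H → D cannot be enforced without a join — not preserved.

lossy and not dependency-preserving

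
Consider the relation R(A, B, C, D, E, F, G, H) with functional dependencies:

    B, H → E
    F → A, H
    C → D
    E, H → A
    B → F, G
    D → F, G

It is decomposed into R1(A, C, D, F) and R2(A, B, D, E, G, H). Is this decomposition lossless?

No

Common attributes: R1 ∩ R2 = {A, D}.
Closure of {A, D}: D → F, G applies, adding F, G; F → A, H applies, adding H. So (A, D)⁺ = {A, D, F, G, H}.
The closure contains neither all of R1 = {A, C, D, F} nor all of R2 = {A, B, D, E, G, H}, so the common attributes are not a superkey of either fragment. The join is lossy.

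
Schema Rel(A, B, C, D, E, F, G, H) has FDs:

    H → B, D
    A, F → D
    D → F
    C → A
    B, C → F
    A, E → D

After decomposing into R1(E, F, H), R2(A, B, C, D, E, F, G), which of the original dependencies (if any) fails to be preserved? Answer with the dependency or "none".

H → B, D

Check H → B, D: no single fragment contains all of {B, D, H}, and the restricted closure of {H} across the fragments never reaches {B, D}.
A, F → D is preserved.
D → F is preserved.
C → A is preserved.
B, C → F is preserved.
A, E → D is preserved.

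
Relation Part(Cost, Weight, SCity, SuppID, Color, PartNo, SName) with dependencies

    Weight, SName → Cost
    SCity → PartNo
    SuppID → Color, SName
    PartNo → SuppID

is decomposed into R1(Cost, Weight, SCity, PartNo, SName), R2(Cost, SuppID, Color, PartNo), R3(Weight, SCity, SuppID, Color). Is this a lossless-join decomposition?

Chase test. Columns are Cost, Weight, SCity, SuppID, Color, PartNo, SName; row i has aⱼ where attribute j ∈ Ri, else bᵢⱼ.
Initial tableau (one row per fragment):
  row 1: a1 a2 a3 b14 b15 a6 a7
  row 2: a1 b22 b23 a4 a5 a6 b27
  row 3: b31 a2 a3 a4 a5 b36 b37
Rows 1 and 3 agree on SCity; apply SCity→PartNo and equate their PartNo entries.
Rows 2 and 3 agree on SuppID; apply SuppID→Color, SName and equate their Color, SName entries.
Rows 1 and 2 agree on PartNo; apply PartNo→SuppID and equate their SuppID entries.
Rows 1 and 2 agree on SuppID; apply SuppID→Color, SName and equate their Color, SName entries.
Rows 1 and 3 agree on Weight, SName; apply Weight, SName→Cost and equate their Cost entries.
Row 1 is now all distinguished symbols — the join is lossless.

Yes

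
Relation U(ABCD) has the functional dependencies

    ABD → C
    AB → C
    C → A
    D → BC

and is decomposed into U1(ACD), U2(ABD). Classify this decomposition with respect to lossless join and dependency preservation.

Lossless test: (AD)⁺ = {ABCD}, which contains all of one fragment — lossless.
Dependency preservation: the restricted closure of {AB} across the fragments never reaches {C}, so AB → C cannot be enforced without a join — not preserved.

lossless but not dependency-preserving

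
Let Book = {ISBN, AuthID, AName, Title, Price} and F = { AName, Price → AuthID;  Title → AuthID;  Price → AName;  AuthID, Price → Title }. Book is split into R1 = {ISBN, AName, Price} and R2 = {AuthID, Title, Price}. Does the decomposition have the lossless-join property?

Yes

Common attributes: R1 ∩ R2 = {Price}.
Closure of {Price}: Price → AName applies, adding AName; AName, Price → AuthID applies, adding AuthID; AuthID, Price → Title applies, adding Title. So (Price)⁺ = {AuthID, AName, Title, Price}.
This closure contains every attribute of R2, so R1 ∩ R2 → R2. The join is lossless.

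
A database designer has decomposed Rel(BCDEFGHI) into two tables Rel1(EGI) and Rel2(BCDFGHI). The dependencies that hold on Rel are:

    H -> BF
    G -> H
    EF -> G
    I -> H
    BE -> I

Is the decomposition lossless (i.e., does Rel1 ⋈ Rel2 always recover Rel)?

No

Common attributes: Rel1 ∩ Rel2 = {GI}.
Closure of {GI}: G → H applies, adding H; H → BF applies, adding BF. So (GI)⁺ = {BFGHI}.
The closure contains neither all of Rel1 = {EGI} nor all of Rel2 = {BCDFGHI}, so the common attributes are not a superkey of either fragment. The join is lossy.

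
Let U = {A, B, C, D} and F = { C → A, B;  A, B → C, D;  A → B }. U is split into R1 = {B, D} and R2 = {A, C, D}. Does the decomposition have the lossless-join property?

Common attributes: R1 ∩ R2 = {D}.
No dependency enlarges {D}, so (D)⁺ = {D}.
The closure contains neither all of R1 = {B, D} nor all of R2 = {A, C, D}, so the common attributes are not a superkey of either fragment. The join is lossy.

No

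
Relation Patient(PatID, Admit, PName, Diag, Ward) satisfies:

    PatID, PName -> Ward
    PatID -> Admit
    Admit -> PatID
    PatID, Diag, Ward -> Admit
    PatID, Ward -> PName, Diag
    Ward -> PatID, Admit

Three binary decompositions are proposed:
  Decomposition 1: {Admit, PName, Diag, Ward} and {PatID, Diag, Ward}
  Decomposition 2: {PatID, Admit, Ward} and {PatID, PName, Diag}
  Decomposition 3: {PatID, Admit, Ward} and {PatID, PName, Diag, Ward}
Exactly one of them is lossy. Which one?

Decomposition 1: common = {Diag, Ward}, closure = {PatID, Admit, PName, Diag, Ward} → lossless.
Decomposition 2: common = {PatID}, closure = {PatID, Admit} → lossy.
Decomposition 3: common = {PatID, Ward}, closure = {PatID, Admit, PName, Diag, Ward} → lossless.

Decomposition 2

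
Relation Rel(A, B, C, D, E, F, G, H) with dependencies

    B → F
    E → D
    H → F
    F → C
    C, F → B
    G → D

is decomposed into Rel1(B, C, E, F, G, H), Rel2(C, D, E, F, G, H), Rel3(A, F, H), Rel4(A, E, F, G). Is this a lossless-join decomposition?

Chase test. Columns are A, B, C, D, E, F, G, H; row i has aⱼ where attribute j ∈ Reli, else bᵢⱼ.
Initial tableau (one row per fragment):
  row 1: b11 a2 a3 b14 a5 a6 a7 a8
  row 2: b21 b22 a3 a4 a5 a6 a7 a8
  row 3: a1 b32 b33 b34 b35 a6 b37 a8
  row 4: a1 b42 b43 b44 a5 a6 a7 b48
Rows 1 and 2 agree on E; apply E→D and equate their D entries.
Rows 1 and 4 agree on E; apply E→D and equate their D entries.
Rows 1 and 3 agree on F; apply F→C and equate their C entries.
Rows 1 and 4 agree on F; apply F→C and equate their C entries.
Rows 1 and 2 agree on C, F; apply C, F→B and equate their B entries.
Rows 1 and 3 agree on C, F; apply C, F→B and equate their B entries.
Rows 1 and 4 agree on C, F; apply C, F→B and equate their B entries.
No row becomes fully distinguished — the join is lossy.

No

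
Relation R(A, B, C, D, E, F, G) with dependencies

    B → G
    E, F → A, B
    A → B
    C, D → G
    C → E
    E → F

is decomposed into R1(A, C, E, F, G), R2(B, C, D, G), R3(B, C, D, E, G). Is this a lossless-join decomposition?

Yes

Chase test. Columns are A, B, C, D, E, F, G; row i has aⱼ where attribute j ∈ Ri, else bᵢⱼ.
Initial tableau (one row per fragment):
  row 1: a1 b12 a3 b14 a5 a6 a7
  row 2: b21 a2 a3 a4 b25 b26 a7
  row 3: b31 a2 a3 a4 a5 b36 a7
Rows 1 and 2 agree on C; apply C→E and equate their E entries.
Rows 1 and 2 agree on E; apply E→F and equate their F entries.
Rows 1 and 3 agree on E; apply E→F and equate their F entries.
Rows 1 and 2 agree on E, F; apply E, F→A, B and equate their A, B entries.
Rows 1 and 3 agree on E, F; apply E, F→A, B and equate their A, B entries.
Row 2 is now all distinguished symbols — the join is lossless.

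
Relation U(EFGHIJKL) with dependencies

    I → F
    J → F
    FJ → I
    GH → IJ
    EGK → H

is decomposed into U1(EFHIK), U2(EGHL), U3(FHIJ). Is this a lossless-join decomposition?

No

Chase test. Columns are EFGHIJKL; row i has aⱼ where attribute j ∈ Ui, else bᵢⱼ.
Initial tableau (one row per fragment):
  row 1: a1 a2 b13 a4 a5 b16 a7 b18
  row 2: a1 b22 a3 a4 b25 b26 b27 a8
  row 3: b31 a2 b33 a4 a5 a6 b37 b38
No row becomes fully distinguished — the join is lossy.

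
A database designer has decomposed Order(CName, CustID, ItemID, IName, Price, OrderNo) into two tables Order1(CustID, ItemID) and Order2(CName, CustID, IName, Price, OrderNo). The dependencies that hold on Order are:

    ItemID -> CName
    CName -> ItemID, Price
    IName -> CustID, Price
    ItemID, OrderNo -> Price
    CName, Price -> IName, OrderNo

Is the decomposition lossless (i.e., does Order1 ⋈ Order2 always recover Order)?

No

Common attributes: Order1 ∩ Order2 = {CustID}.
No dependency enlarges {CustID}, so (CustID)⁺ = {CustID}.
The closure contains neither all of Order1 = {CustID, ItemID} nor all of Order2 = {CName, CustID, IName, Price, OrderNo}, so the common attributes are not a superkey of either fragment. The join is lossy.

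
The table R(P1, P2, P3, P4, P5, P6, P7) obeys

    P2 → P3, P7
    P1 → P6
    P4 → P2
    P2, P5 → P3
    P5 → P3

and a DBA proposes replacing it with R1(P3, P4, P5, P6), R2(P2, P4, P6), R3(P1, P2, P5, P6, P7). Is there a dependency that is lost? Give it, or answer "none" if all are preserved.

P2 → P3, P7

Check P2 → P3, P7: no single fragment contains all of {P2, P3, P7}, and the restricted closure of {P2} across the fragments never reaches {P3, P7}.
P1 → P6 is preserved.
P4 → P2 is preserved.
P2, P5 → P3 is preserved.
P5 → P3 is preserved.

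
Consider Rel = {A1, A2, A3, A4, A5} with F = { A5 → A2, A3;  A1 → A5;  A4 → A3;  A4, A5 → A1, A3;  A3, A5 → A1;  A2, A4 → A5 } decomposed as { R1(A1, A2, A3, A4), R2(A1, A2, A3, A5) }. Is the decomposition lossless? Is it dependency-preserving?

Lossless test: (A1, A2, A3)⁺ = {A1, A2, A3, A5}, which contains all of one fragment — lossless.
Dependency preservation: A4, A5 → A1, A3; A2, A4 → A5 are not contained in any single fragment, but the restricted closure of each left-hand side across the fragments still reaches the right-hand side; the remaining FDs each lie inside some fragment. All dependencies are preserved.

lossless and dependency-preserving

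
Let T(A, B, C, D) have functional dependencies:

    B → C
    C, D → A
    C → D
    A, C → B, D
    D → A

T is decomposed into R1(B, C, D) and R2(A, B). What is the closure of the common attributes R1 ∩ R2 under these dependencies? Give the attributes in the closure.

A, B, C, D

R1 ∩ R2 = {B}.
B → C applies, adding C
C → D applies, adding D
D → A applies, adding A
Closure: {A, B, C, D}.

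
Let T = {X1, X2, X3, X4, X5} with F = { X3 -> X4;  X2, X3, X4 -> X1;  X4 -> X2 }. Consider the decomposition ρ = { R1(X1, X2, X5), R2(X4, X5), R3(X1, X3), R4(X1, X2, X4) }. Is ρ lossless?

No

Chase test. Columns are X1, X2, X3, X4, X5; row i has aⱼ where attribute j ∈ Ri, else bᵢⱼ.
Initial tableau (one row per fragment):
  row 1: a1 a2 b13 b14 a5
  row 2: b21 b22 b23 a4 a5
  row 3: a1 b32 a3 b34 b35
  row 4: a1 a2 b43 a4 b45
Rows 2 and 4 agree on X4; apply X4→X2 and equate their X2 entries.
No row becomes fully distinguished — the join is lossy.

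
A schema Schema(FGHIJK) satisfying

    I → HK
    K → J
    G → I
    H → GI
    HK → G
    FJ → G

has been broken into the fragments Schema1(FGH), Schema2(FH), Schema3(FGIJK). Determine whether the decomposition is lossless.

Chase test. Columns are FGHIJK; row i has aⱼ where attribute j ∈ Schemai, else bᵢⱼ.
Initial tableau (one row per fragment):
  row 1: a1 a2 a3 b14 b15 b16
  row 2: a1 b22 a3 b24 b25 b26
  row 3: a1 a2 b33 a4 a5 a6
Rows 1 and 3 agree on G; apply G→I and equate their I entries.
Rows 1 and 2 agree on H; apply H→GI and equate their GI entries.
Rows 1 and 2 agree on I; apply I→HK and equate their HK entries.
Rows 1 and 3 agree on I; apply I→HK and equate their HK entries.
Rows 1 and 2 agree on K; apply K→J and equate their J entries.
Rows 1 and 3 agree on K; apply K→J and equate their J entries.
Row 1 is now all distinguished symbols — the join is lossless.

Yes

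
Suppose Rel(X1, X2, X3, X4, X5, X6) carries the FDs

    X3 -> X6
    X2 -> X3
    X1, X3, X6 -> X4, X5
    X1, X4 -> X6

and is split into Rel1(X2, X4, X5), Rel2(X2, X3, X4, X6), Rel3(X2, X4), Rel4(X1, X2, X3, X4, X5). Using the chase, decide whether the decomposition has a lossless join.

Yes

Chase test. Columns are X1, X2, X3, X4, X5, X6; row i has aⱼ where attribute j ∈ Reli, else bᵢⱼ.
Initial tableau (one row per fragment):
  row 1: b11 a2 b13 a4 a5 b16
  row 2: b21 a2 a3 a4 b25 a6
  row 3: b31 a2 b33 a4 b35 b36
  row 4: a1 a2 a3 a4 a5 b46
Rows 2 and 4 agree on X3; apply X3→X6 and equate their X6 entries.
Rows 1 and 2 agree on X2; apply X2→X3 and equate their X3 entries.
Rows 1 and 3 agree on X2; apply X2→X3 and equate their X3 entries.
Rows 1 and 2 agree on X3; apply X3→X6 and equate their X6 entries.
Rows 1 and 3 agree on X3; apply X3→X6 and equate their X6 entries.
Row 4 is now all distinguished symbols — the join is lossless.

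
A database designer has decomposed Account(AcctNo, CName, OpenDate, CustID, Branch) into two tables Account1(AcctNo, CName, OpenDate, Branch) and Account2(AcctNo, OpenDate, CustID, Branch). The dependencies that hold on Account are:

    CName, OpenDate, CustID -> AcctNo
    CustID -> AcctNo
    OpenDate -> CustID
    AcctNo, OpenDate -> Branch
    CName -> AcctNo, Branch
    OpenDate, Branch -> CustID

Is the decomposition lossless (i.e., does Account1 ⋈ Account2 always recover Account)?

Yes

Common attributes: Account1 ∩ Account2 = {AcctNo, OpenDate, Branch}.
Closure of {AcctNo, OpenDate, Branch}: OpenDate → CustID applies, adding CustID. So (AcctNo, OpenDate, Branch)⁺ = {AcctNo, OpenDate, CustID, Branch}.
This closure contains every attribute of Account2, so Account1 ∩ Account2 → Account2. The join is lossless.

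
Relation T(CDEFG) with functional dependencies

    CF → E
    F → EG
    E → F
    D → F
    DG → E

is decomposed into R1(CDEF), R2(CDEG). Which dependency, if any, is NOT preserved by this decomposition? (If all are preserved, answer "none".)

CF → E lies within R1.
F → EG: restricted closure across fragments reaches EG.
E → F lies within R1.
D → F lies within R1.
DG → E lies within R2.
Every dependency is enforceable on the fragments, so the decomposition is dependency-preserving.

none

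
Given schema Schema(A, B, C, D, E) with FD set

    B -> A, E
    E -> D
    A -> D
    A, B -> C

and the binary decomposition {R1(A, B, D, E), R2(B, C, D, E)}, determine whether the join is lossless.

Yes

Common attributes: R1 ∩ R2 = {B, D, E}.
Closure of {B, D, E}: B → A, E applies, adding A; A, B → C applies, adding C. So (B, D, E)⁺ = {A, B, C, D, E}.
This closure contains every attribute of R1, so R1 ∩ R2 → R1. The join is lossless.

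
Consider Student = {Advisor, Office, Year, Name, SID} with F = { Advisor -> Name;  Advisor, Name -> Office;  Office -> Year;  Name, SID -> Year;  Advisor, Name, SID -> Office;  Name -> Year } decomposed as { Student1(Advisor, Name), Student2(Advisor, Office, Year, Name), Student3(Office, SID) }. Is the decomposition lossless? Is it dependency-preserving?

Lossless test (chase): Rows 1 and 2 agree on Advisor, Name; apply Advisor, Name→Office and equate their Office entries. Rows 1 and 2 agree on Office; apply Office→Year and equate their Year entries. Rows 1 and 3 agree on Office; apply Office→Year and equate their Year entries. No row becomes fully distinguished — the join is lossy.
Dependency preservation: Name, SID → Year; Advisor, Name, SID → Office are not contained in any single fragment, but the restricted closure of each left-hand side across the fragments still reaches the right-hand side; the remaining FDs each lie inside some fragment. All dependencies are preserved.

lossy but dependency-preserving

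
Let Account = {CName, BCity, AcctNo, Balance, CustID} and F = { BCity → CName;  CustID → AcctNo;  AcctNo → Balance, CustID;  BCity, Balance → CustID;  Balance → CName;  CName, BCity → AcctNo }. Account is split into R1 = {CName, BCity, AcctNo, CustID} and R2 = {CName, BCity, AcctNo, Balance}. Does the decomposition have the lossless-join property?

Yes

Common attributes: R1 ∩ R2 = {CName, BCity, AcctNo}.
Closure of {CName, BCity, AcctNo}: AcctNo → Balance, CustID applies, adding Balance, CustID. So (CName, BCity, AcctNo)⁺ = {CName, BCity, AcctNo, Balance, CustID}.
This closure contains every attribute of R1, so R1 ∩ R2 → R1. The join is lossless.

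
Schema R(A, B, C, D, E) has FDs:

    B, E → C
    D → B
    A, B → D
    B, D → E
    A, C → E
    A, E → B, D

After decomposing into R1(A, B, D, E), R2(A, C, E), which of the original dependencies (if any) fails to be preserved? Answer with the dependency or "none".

Check B, E → C: no single fragment contains all of {B, C, E}, and the restricted closure of {B, E} across the fragments never reaches {C}.
D → B is preserved.
A, B → D is preserved.
B, D → E is preserved.
A, C → E is preserved.
A, E → B, D is preserved.

B, E → C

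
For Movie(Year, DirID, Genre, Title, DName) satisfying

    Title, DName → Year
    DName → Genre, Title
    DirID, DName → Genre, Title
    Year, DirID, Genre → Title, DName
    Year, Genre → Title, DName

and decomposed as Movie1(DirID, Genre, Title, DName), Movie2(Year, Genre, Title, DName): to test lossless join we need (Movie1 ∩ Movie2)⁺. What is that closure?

Year, Genre, Title, DName

Movie1 ∩ Movie2 = {Genre, Title, DName}.
Title, DName → Year applies, adding Year
Closure: {Year, Genre, Title, DName}.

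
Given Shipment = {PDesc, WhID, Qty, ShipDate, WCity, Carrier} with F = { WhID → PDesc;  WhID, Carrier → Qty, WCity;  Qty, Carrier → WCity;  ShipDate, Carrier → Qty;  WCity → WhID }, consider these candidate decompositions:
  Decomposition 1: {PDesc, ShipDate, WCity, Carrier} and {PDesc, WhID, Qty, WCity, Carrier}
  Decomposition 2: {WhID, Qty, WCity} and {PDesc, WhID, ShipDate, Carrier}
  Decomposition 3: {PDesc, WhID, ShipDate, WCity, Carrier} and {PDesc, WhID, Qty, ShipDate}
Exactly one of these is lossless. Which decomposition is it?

Decomposition 1

Decomposition 1: common = {PDesc, WCity, Carrier}, closure = {PDesc, WhID, Qty, WCity, Carrier} → lossless.
Decomposition 2: common = {WhID}, closure = {PDesc, WhID} → lossy.
Decomposition 3: common = {PDesc, WhID, ShipDate}, closure = {PDesc, WhID, ShipDate} → lossy.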